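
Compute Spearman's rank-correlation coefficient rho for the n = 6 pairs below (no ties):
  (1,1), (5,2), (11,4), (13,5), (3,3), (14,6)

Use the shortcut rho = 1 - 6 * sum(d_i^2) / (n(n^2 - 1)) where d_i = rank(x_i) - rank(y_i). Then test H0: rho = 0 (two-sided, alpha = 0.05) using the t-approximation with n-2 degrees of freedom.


Step 1: Rank x and y separately (midranks; no ties here).
rank(x): 1->1, 5->3, 11->4, 13->5, 3->2, 14->6
rank(y): 1->1, 2->2, 4->4, 5->5, 3->3, 6->6
Step 2: d_i = R_x(i) - R_y(i); compute d_i^2.
  (1-1)^2=0, (3-2)^2=1, (4-4)^2=0, (5-5)^2=0, (2-3)^2=1, (6-6)^2=0
sum(d^2) = 2.
Step 3: rho = 1 - 6*2 / (6*(6^2 - 1)) = 1 - 12/210 = 0.942857.
Step 4: Under H0, t = rho * sqrt((n-2)/(1-rho^2)) = 5.6595 ~ t(4).
Step 5: Two-sided p-value from the t-distribution with 4 df = 0.004805.
Step 6: alpha = 0.05. reject H0.

rho = 0.9429, p = 0.004805, reject H0 at alpha = 0.05.


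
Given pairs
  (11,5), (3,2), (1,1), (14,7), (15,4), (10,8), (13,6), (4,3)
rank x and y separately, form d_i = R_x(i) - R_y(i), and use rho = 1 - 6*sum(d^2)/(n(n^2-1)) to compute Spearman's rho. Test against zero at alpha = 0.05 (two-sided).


Step 1: Rank x and y separately (midranks; no ties here).
rank(x): 11->5, 3->2, 1->1, 14->7, 15->8, 10->4, 13->6, 4->3
rank(y): 5->5, 2->2, 1->1, 7->7, 4->4, 8->8, 6->6, 3->3
Step 2: d_i = R_x(i) - R_y(i); compute d_i^2.
  (5-5)^2=0, (2-2)^2=0, (1-1)^2=0, (7-7)^2=0, (8-4)^2=16, (4-8)^2=16, (6-6)^2=0, (3-3)^2=0
sum(d^2) = 32.
Step 3: rho = 1 - 6*32 / (8*(8^2 - 1)) = 1 - 192/504 = 0.619048.
Step 4: Under H0, t = rho * sqrt((n-2)/(1-rho^2)) = 1.9308 ~ t(6).
Step 5: Two-sided p-value from the t-distribution with 6 df = 0.101733.
Step 6: alpha = 0.05. fail to reject H0.

rho = 0.6190, p = 0.101733, fail to reject H0 at alpha = 0.05.


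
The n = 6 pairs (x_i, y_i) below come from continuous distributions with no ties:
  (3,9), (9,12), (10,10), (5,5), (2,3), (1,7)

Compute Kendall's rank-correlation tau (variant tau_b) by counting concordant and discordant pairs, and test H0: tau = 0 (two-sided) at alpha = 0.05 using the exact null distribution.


Step 1: Enumerate the 15 unordered pairs (i,j) with i<j and classify each by sign(x_j-x_i) * sign(y_j-y_i).
  (1,2):dx=+6,dy=+3->C; (1,3):dx=+7,dy=+1->C; (1,4):dx=+2,dy=-4->D; (1,5):dx=-1,dy=-6->C
  (1,6):dx=-2,dy=-2->C; (2,3):dx=+1,dy=-2->D; (2,4):dx=-4,dy=-7->C; (2,5):dx=-7,dy=-9->C
  (2,6):dx=-8,dy=-5->C; (3,4):dx=-5,dy=-5->C; (3,5):dx=-8,dy=-7->C; (3,6):dx=-9,dy=-3->C
  (4,5):dx=-3,dy=-2->C; (4,6):dx=-4,dy=+2->D; (5,6):dx=-1,dy=+4->D
Step 2: C = 11, D = 4, total pairs = 15.
Step 3: tau = (C - D)/(n(n-1)/2) = (11 - 4)/15 = 0.466667.
Step 4: Exact two-sided p-value (enumerate n! = 720 permutations of y under H0): p = 0.272222.
Step 5: alpha = 0.05. fail to reject H0.

tau_b = 0.4667 (C=11, D=4), p = 0.272222, fail to reject H0.


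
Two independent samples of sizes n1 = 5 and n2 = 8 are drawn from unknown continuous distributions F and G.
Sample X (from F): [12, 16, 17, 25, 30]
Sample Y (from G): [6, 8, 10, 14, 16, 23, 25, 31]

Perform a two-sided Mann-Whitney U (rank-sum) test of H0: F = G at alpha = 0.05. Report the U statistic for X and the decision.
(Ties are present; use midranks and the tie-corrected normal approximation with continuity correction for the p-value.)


Step 1: Combine and sort all 13 observations; assign midranks.
sorted (value, group): (6,Y), (8,Y), (10,Y), (12,X), (14,Y), (16,X), (16,Y), (17,X), (23,Y), (25,X), (25,Y), (30,X), (31,Y)
ranks: 6->1, 8->2, 10->3, 12->4, 14->5, 16->6.5, 16->6.5, 17->8, 23->9, 25->10.5, 25->10.5, 30->12, 31->13
Step 2: Rank sum for X: R1 = 4 + 6.5 + 8 + 10.5 + 12 = 41.
Step 3: U_X = R1 - n1(n1+1)/2 = 41 - 5*6/2 = 41 - 15 = 26.
       U_Y = n1*n2 - U_X = 40 - 26 = 14.
Step 4: Ties are present, so use the tie-corrected normal approximation (with continuity correction) for the p-value.
Step 5: p-value = 0.419471; compare to alpha = 0.05. fail to reject H0.

U_X = 26, p = 0.419471, fail to reject H0 at alpha = 0.05.


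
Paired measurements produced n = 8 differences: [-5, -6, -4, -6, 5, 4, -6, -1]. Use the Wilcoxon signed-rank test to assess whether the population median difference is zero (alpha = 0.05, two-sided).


Step 1: Drop any zero differences (none here) and take |d_i|.
|d| = [5, 6, 4, 6, 5, 4, 6, 1]
Step 2: Midrank |d_i| (ties get averaged ranks).
ranks: |5|->4.5, |6|->7, |4|->2.5, |6|->7, |5|->4.5, |4|->2.5, |6|->7, |1|->1
Step 3: Attach original signs; sum ranks with positive sign and with negative sign.
W+ = 4.5 + 2.5 = 7
W- = 4.5 + 7 + 2.5 + 7 + 7 + 1 = 29
(Check: W+ + W- = 36 should equal n(n+1)/2 = 36.)
Step 4: Test statistic W = min(W+, W-) = 7.
Step 5: Ties in |d|, so use the tie-corrected normal approximation.
        E[W] = n(n+1)/4 = 8*9/4 = 18.
        Tie groups: |d|=4 (t=2), |d|=5 (t=2), |d|=6 (t=3); sum(t^3 - t) = 36.
        Var[W] = n(n+1)(2n+1)/24 - sum(t^3-t)/48 = 1224/24 - 36/48 = 50.25.
        z = (W - E[W]) / sqrt(Var[W]) = (7 - 18) / 7.0887 = -1.5518.
        Two-sided p = 2*Phi(z) = 0.120720.
Step 6: alpha = 0.05. fail to reject H0.

W+ = 7, W- = 29, W = min = 7, p = 0.120720, fail to reject H0.


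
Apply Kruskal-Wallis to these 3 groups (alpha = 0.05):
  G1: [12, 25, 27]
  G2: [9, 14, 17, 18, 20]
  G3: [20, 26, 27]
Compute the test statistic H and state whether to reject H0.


Step 1: Combine all N = 11 observations and assign midranks.
sorted (value, group, rank): (9,G2,1), (12,G1,2), (14,G2,3), (17,G2,4), (18,G2,5), (20,G2,6.5), (20,G3,6.5), (25,G1,8), (26,G3,9), (27,G1,10.5), (27,G3,10.5)
Step 2: Sum ranks within each group.
R_1 = 20.5 (n_1 = 3)
R_2 = 19.5 (n_2 = 5)
R_3 = 26 (n_3 = 3)
Step 3: H = 12/(N(N+1)) * sum(R_i^2/n_i) - 3(N+1)
     = 12/(11*12) * (20.5^2/3 + 19.5^2/5 + 26^2/3) - 3*12
     = 0.090909 * 441.467 - 36
     = 4.133333.
Step 4: Ties present; correction factor C = 1 - 12/(11^3 - 11) = 0.990909. Corrected H = 4.133333 / 0.990909 = 4.171254.
Step 5: Under H0, H ~ chi^2(2); p-value = 0.124229.
Step 6: alpha = 0.05. fail to reject H0.

H = 4.1713, df = 2, p = 0.124229, fail to reject H0.


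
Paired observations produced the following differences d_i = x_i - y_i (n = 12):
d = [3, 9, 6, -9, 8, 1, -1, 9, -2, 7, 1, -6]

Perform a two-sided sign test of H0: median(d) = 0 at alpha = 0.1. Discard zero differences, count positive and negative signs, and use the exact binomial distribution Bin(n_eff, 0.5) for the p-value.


Step 1: Discard zero differences. Original n = 12; n_eff = number of nonzero differences = 12.
Nonzero differences (with sign): +3, +9, +6, -9, +8, +1, -1, +9, -2, +7, +1, -6
Step 2: Count signs: positive = 8, negative = 4.
Step 3: Under H0: P(positive) = 0.5, so the number of positives S ~ Bin(12, 0.5).
Step 4: Two-sided exact p-value = sum of Bin(12,0.5) probabilities at or below the observed probability = 0.387695.
Step 5: alpha = 0.1. fail to reject H0.

n_eff = 12, pos = 8, neg = 4, p = 0.387695, fail to reject H0.


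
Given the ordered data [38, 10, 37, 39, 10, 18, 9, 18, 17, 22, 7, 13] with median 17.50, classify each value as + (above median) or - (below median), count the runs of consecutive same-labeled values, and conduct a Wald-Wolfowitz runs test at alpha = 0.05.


Step 1: Compute median = 17.50; label A = above, B = below.
Labels in order: ABAABABABABB  (n_A = 6, n_B = 6)
Step 2: Count runs R = 10.
Step 3: Under H0 (random ordering), E[R] = 2*n_A*n_B/(n_A+n_B) + 1 = 2*6*6/12 + 1 = 7.0000.
        Var[R] = 2*n_A*n_B*(2*n_A*n_B - n_A - n_B) / ((n_A+n_B)^2 * (n_A+n_B-1)) = 4320/1584 = 2.7273.
        SD[R] = 1.6514.
Step 4: Continuity-corrected z = (R - 0.5 - E[R]) / SD[R] = (10 - 0.5 - 7.0000) / 1.6514 = 1.5138.
Step 5: Two-sided p-value via normal approximation = 2*(1 - Phi(|z|)) = 0.130070.
Step 6: alpha = 0.05. fail to reject H0.

R = 10, z = 1.5138, p = 0.130070, fail to reject H0.


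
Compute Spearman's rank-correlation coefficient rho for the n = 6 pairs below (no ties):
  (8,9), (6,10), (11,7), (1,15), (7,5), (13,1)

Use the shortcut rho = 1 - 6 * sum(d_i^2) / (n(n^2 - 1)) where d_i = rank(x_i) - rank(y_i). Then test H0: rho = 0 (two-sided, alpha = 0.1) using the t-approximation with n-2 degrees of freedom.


Step 1: Rank x and y separately (midranks; no ties here).
rank(x): 8->4, 6->2, 11->5, 1->1, 7->3, 13->6
rank(y): 9->4, 10->5, 7->3, 15->6, 5->2, 1->1
Step 2: d_i = R_x(i) - R_y(i); compute d_i^2.
  (4-4)^2=0, (2-5)^2=9, (5-3)^2=4, (1-6)^2=25, (3-2)^2=1, (6-1)^2=25
sum(d^2) = 64.
Step 3: rho = 1 - 6*64 / (6*(6^2 - 1)) = 1 - 384/210 = -0.828571.
Step 4: Under H0, t = rho * sqrt((n-2)/(1-rho^2)) = -2.9598 ~ t(4).
Step 5: Two-sided p-value from the t-distribution with 4 df = 0.041563.
Step 6: alpha = 0.1. reject H0.

rho = -0.8286, p = 0.041563, reject H0 at alpha = 0.1.


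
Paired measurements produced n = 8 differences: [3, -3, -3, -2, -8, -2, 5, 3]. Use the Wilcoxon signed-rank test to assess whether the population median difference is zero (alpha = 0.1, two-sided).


Step 1: Drop any zero differences (none here) and take |d_i|.
|d| = [3, 3, 3, 2, 8, 2, 5, 3]
Step 2: Midrank |d_i| (ties get averaged ranks).
ranks: |3|->4.5, |3|->4.5, |3|->4.5, |2|->1.5, |8|->8, |2|->1.5, |5|->7, |3|->4.5
Step 3: Attach original signs; sum ranks with positive sign and with negative sign.
W+ = 4.5 + 7 + 4.5 = 16
W- = 4.5 + 4.5 + 1.5 + 8 + 1.5 = 20
(Check: W+ + W- = 36 should equal n(n+1)/2 = 36.)
Step 4: Test statistic W = min(W+, W-) = 16.
Step 5: Ties in |d|, so use the tie-corrected normal approximation.
        E[W] = n(n+1)/4 = 8*9/4 = 18.
        Tie groups: |d|=2 (t=2), |d|=3 (t=4); sum(t^3 - t) = 66.
        Var[W] = n(n+1)(2n+1)/24 - sum(t^3-t)/48 = 1224/24 - 66/48 = 49.625.
        z = (W - E[W]) / sqrt(Var[W]) = (16 - 18) / 7.0445 = -0.2839.
        Two-sided p = 2*Phi(z) = 0.776480.
Step 6: alpha = 0.1. fail to reject H0.

W+ = 16, W- = 20, W = min = 16, p = 0.776480, fail to reject H0.


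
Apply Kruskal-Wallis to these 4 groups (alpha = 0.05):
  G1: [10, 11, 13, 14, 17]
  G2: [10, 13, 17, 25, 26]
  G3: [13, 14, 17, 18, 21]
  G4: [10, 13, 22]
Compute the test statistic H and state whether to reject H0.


Step 1: Combine all N = 18 observations and assign midranks.
sorted (value, group, rank): (10,G1,2), (10,G2,2), (10,G4,2), (11,G1,4), (13,G1,6.5), (13,G2,6.5), (13,G3,6.5), (13,G4,6.5), (14,G1,9.5), (14,G3,9.5), (17,G1,12), (17,G2,12), (17,G3,12), (18,G3,14), (21,G3,15), (22,G4,16), (25,G2,17), (26,G2,18)
Step 2: Sum ranks within each group.
R_1 = 34 (n_1 = 5)
R_2 = 55.5 (n_2 = 5)
R_3 = 57 (n_3 = 5)
R_4 = 24.5 (n_4 = 3)
Step 3: H = 12/(N(N+1)) * sum(R_i^2/n_i) - 3(N+1)
     = 12/(18*19) * (34^2/5 + 55.5^2/5 + 57^2/5 + 24.5^2/3) - 3*19
     = 0.035088 * 1697.13 - 57
     = 2.548538.
Step 4: Ties present; correction factor C = 1 - 114/(18^3 - 18) = 0.980392. Corrected H = 2.548538 / 0.980392 = 2.599509.
Step 5: Under H0, H ~ chi^2(3); p-value = 0.457576.
Step 6: alpha = 0.05. fail to reject H0.

H = 2.5995, df = 3, p = 0.457576, fail to reject H0.


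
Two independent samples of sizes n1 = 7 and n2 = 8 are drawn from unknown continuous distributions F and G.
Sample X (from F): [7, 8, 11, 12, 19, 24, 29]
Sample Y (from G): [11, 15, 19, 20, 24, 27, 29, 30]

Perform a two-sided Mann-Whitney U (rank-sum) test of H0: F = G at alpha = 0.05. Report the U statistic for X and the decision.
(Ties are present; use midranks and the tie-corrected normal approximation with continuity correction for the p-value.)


Step 1: Combine and sort all 15 observations; assign midranks.
sorted (value, group): (7,X), (8,X), (11,X), (11,Y), (12,X), (15,Y), (19,X), (19,Y), (20,Y), (24,X), (24,Y), (27,Y), (29,X), (29,Y), (30,Y)
ranks: 7->1, 8->2, 11->3.5, 11->3.5, 12->5, 15->6, 19->7.5, 19->7.5, 20->9, 24->10.5, 24->10.5, 27->12, 29->13.5, 29->13.5, 30->15
Step 2: Rank sum for X: R1 = 1 + 2 + 3.5 + 5 + 7.5 + 10.5 + 13.5 = 43.
Step 3: U_X = R1 - n1(n1+1)/2 = 43 - 7*8/2 = 43 - 28 = 15.
       U_Y = n1*n2 - U_X = 56 - 15 = 41.
Step 4: Ties are present, so use the tie-corrected normal approximation (with continuity correction) for the p-value.
Step 5: p-value = 0.146561; compare to alpha = 0.05. fail to reject H0.

U_X = 15, p = 0.146561, fail to reject H0 at alpha = 0.05.


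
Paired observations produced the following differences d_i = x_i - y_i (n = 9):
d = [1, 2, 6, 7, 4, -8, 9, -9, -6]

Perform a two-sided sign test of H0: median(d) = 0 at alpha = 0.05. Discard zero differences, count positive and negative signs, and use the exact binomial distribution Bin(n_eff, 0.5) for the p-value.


Step 1: Discard zero differences. Original n = 9; n_eff = number of nonzero differences = 9.
Nonzero differences (with sign): +1, +2, +6, +7, +4, -8, +9, -9, -6
Step 2: Count signs: positive = 6, negative = 3.
Step 3: Under H0: P(positive) = 0.5, so the number of positives S ~ Bin(9, 0.5).
Step 4: Two-sided exact p-value = sum of Bin(9,0.5) probabilities at or below the observed probability = 0.507812.
Step 5: alpha = 0.05. fail to reject H0.

n_eff = 9, pos = 6, neg = 3, p = 0.507812, fail to reject H0.


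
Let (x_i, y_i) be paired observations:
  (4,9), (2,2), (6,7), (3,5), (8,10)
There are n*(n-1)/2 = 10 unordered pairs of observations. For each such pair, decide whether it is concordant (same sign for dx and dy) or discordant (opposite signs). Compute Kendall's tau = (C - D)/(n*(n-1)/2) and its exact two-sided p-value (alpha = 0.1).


Step 1: Enumerate the 10 unordered pairs (i,j) with i<j and classify each by sign(x_j-x_i) * sign(y_j-y_i).
  (1,2):dx=-2,dy=-7->C; (1,3):dx=+2,dy=-2->D; (1,4):dx=-1,dy=-4->C; (1,5):dx=+4,dy=+1->C
  (2,3):dx=+4,dy=+5->C; (2,4):dx=+1,dy=+3->C; (2,5):dx=+6,dy=+8->C; (3,4):dx=-3,dy=-2->C
  (3,5):dx=+2,dy=+3->C; (4,5):dx=+5,dy=+5->C
Step 2: C = 9, D = 1, total pairs = 10.
Step 3: tau = (C - D)/(n(n-1)/2) = (9 - 1)/10 = 0.800000.
Step 4: Exact two-sided p-value (enumerate n! = 120 permutations of y under H0): p = 0.083333.
Step 5: alpha = 0.1. reject H0.

tau_b = 0.8000 (C=9, D=1), p = 0.083333, reject H0.


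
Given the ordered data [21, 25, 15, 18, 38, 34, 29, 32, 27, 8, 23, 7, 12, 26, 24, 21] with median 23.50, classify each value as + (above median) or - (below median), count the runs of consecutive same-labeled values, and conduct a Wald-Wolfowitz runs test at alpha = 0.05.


Step 1: Compute median = 23.50; label A = above, B = below.
Labels in order: BABBAAAAABBBBAAB  (n_A = 8, n_B = 8)
Step 2: Count runs R = 7.
Step 3: Under H0 (random ordering), E[R] = 2*n_A*n_B/(n_A+n_B) + 1 = 2*8*8/16 + 1 = 9.0000.
        Var[R] = 2*n_A*n_B*(2*n_A*n_B - n_A - n_B) / ((n_A+n_B)^2 * (n_A+n_B-1)) = 14336/3840 = 3.7333.
        SD[R] = 1.9322.
Step 4: Continuity-corrected z = (R + 0.5 - E[R]) / SD[R] = (7 + 0.5 - 9.0000) / 1.9322 = -0.7763.
Step 5: Two-sided p-value via normal approximation = 2*(1 - Phi(|z|)) = 0.437558.
Step 6: alpha = 0.05. fail to reject H0.

R = 7, z = -0.7763, p = 0.437558, fail to reject H0.


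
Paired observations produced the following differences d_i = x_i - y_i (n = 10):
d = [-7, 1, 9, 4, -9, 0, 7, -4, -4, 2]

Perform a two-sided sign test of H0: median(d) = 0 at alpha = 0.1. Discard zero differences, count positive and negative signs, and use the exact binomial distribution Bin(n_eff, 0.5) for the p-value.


Step 1: Discard zero differences. Original n = 10; n_eff = number of nonzero differences = 9.
Nonzero differences (with sign): -7, +1, +9, +4, -9, +7, -4, -4, +2
Step 2: Count signs: positive = 5, negative = 4.
Step 3: Under H0: P(positive) = 0.5, so the number of positives S ~ Bin(9, 0.5).
Step 4: Two-sided exact p-value = sum of Bin(9,0.5) probabilities at or below the observed probability = 1.000000.
Step 5: alpha = 0.1. fail to reject H0.

n_eff = 9, pos = 5, neg = 4, p = 1.000000, fail to reject H0.


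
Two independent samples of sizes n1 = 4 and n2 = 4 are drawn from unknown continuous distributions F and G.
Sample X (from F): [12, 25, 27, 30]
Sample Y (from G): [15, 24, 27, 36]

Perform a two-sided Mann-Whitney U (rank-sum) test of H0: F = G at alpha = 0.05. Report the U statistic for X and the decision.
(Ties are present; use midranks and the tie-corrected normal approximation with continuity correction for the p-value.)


Step 1: Combine and sort all 8 observations; assign midranks.
sorted (value, group): (12,X), (15,Y), (24,Y), (25,X), (27,X), (27,Y), (30,X), (36,Y)
ranks: 12->1, 15->2, 24->3, 25->4, 27->5.5, 27->5.5, 30->7, 36->8
Step 2: Rank sum for X: R1 = 1 + 4 + 5.5 + 7 = 17.5.
Step 3: U_X = R1 - n1(n1+1)/2 = 17.5 - 4*5/2 = 17.5 - 10 = 7.5.
       U_Y = n1*n2 - U_X = 16 - 7.5 = 8.5.
Step 4: Ties are present, so use the tie-corrected normal approximation (with continuity correction) for the p-value.
Step 5: p-value = 1.000000; compare to alpha = 0.05. fail to reject H0.

U_X = 7.5, p = 1.000000, fail to reject H0 at alpha = 0.05.


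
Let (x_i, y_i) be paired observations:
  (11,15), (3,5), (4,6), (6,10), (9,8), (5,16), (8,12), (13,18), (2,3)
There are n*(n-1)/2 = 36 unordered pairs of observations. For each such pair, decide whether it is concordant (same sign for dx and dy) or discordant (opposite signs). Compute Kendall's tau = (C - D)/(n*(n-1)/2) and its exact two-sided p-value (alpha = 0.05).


Step 1: Enumerate the 36 unordered pairs (i,j) with i<j and classify each by sign(x_j-x_i) * sign(y_j-y_i).
  (1,2):dx=-8,dy=-10->C; (1,3):dx=-7,dy=-9->C; (1,4):dx=-5,dy=-5->C; (1,5):dx=-2,dy=-7->C
  (1,6):dx=-6,dy=+1->D; (1,7):dx=-3,dy=-3->C; (1,8):dx=+2,dy=+3->C; (1,9):dx=-9,dy=-12->C
  (2,3):dx=+1,dy=+1->C; (2,4):dx=+3,dy=+5->C; (2,5):dx=+6,dy=+3->C; (2,6):dx=+2,dy=+11->C
  (2,7):dx=+5,dy=+7->C; (2,8):dx=+10,dy=+13->C; (2,9):dx=-1,dy=-2->C; (3,4):dx=+2,dy=+4->C
  (3,5):dx=+5,dy=+2->C; (3,6):dx=+1,dy=+10->C; (3,7):dx=+4,dy=+6->C; (3,8):dx=+9,dy=+12->C
  (3,9):dx=-2,dy=-3->C; (4,5):dx=+3,dy=-2->D; (4,6):dx=-1,dy=+6->D; (4,7):dx=+2,dy=+2->C
  (4,8):dx=+7,dy=+8->C; (4,9):dx=-4,dy=-7->C; (5,6):dx=-4,dy=+8->D; (5,7):dx=-1,dy=+4->D
  (5,8):dx=+4,dy=+10->C; (5,9):dx=-7,dy=-5->C; (6,7):dx=+3,dy=-4->D; (6,8):dx=+8,dy=+2->C
  (6,9):dx=-3,dy=-13->C; (7,8):dx=+5,dy=+6->C; (7,9):dx=-6,dy=-9->C; (8,9):dx=-11,dy=-15->C
Step 2: C = 30, D = 6, total pairs = 36.
Step 3: tau = (C - D)/(n(n-1)/2) = (30 - 6)/36 = 0.666667.
Step 4: Exact two-sided p-value (enumerate n! = 362880 permutations of y under H0): p = 0.012665.
Step 5: alpha = 0.05. reject H0.

tau_b = 0.6667 (C=30, D=6), p = 0.012665, reject H0.


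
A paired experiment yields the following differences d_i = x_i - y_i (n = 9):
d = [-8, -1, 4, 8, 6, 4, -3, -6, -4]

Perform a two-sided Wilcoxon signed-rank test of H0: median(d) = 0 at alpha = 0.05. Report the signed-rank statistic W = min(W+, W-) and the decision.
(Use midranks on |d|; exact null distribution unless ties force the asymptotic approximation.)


Step 1: Drop any zero differences (none here) and take |d_i|.
|d| = [8, 1, 4, 8, 6, 4, 3, 6, 4]
Step 2: Midrank |d_i| (ties get averaged ranks).
ranks: |8|->8.5, |1|->1, |4|->4, |8|->8.5, |6|->6.5, |4|->4, |3|->2, |6|->6.5, |4|->4
Step 3: Attach original signs; sum ranks with positive sign and with negative sign.
W+ = 4 + 8.5 + 6.5 + 4 = 23
W- = 8.5 + 1 + 2 + 6.5 + 4 = 22
(Check: W+ + W- = 45 should equal n(n+1)/2 = 45.)
Step 4: Test statistic W = min(W+, W-) = 22.
Step 5: Ties in |d|, so use the tie-corrected normal approximation.
        E[W] = n(n+1)/4 = 9*10/4 = 22.5.
        Tie groups: |d|=4 (t=3), |d|=6 (t=2), |d|=8 (t=2); sum(t^3 - t) = 36.
        Var[W] = n(n+1)(2n+1)/24 - sum(t^3-t)/48 = 1710/24 - 36/48 = 70.5.
        z = (W - E[W]) / sqrt(Var[W]) = (22 - 22.5) / 8.3964 = -0.0595.
        Two-sided p = 2*Phi(z) = 0.952515.
Step 6: alpha = 0.05. fail to reject H0.

W+ = 23, W- = 22, W = min = 22, p = 0.952515, fail to reject H0.


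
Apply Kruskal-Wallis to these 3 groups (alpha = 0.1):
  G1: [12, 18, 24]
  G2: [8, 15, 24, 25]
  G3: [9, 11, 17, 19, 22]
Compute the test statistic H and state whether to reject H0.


Step 1: Combine all N = 12 observations and assign midranks.
sorted (value, group, rank): (8,G2,1), (9,G3,2), (11,G3,3), (12,G1,4), (15,G2,5), (17,G3,6), (18,G1,7), (19,G3,8), (22,G3,9), (24,G1,10.5), (24,G2,10.5), (25,G2,12)
Step 2: Sum ranks within each group.
R_1 = 21.5 (n_1 = 3)
R_2 = 28.5 (n_2 = 4)
R_3 = 28 (n_3 = 5)
Step 3: H = 12/(N(N+1)) * sum(R_i^2/n_i) - 3(N+1)
     = 12/(12*13) * (21.5^2/3 + 28.5^2/4 + 28^2/5) - 3*13
     = 0.076923 * 513.946 - 39
     = 0.534295.
Step 4: Ties present; correction factor C = 1 - 6/(12^3 - 12) = 0.996503. Corrected H = 0.534295 / 0.996503 = 0.536170.
Step 5: Under H0, H ~ chi^2(2); p-value = 0.764843.
Step 6: alpha = 0.1. fail to reject H0.

H = 0.5362, df = 2, p = 0.764843, fail to reject H0.


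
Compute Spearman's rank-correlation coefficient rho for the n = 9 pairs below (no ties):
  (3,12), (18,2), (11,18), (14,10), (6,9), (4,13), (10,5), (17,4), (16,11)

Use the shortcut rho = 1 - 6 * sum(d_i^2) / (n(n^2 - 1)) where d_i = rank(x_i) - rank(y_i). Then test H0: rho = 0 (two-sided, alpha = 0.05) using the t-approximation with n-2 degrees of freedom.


Step 1: Rank x and y separately (midranks; no ties here).
rank(x): 3->1, 18->9, 11->5, 14->6, 6->3, 4->2, 10->4, 17->8, 16->7
rank(y): 12->7, 2->1, 18->9, 10->5, 9->4, 13->8, 5->3, 4->2, 11->6
Step 2: d_i = R_x(i) - R_y(i); compute d_i^2.
  (1-7)^2=36, (9-1)^2=64, (5-9)^2=16, (6-5)^2=1, (3-4)^2=1, (2-8)^2=36, (4-3)^2=1, (8-2)^2=36, (7-6)^2=1
sum(d^2) = 192.
Step 3: rho = 1 - 6*192 / (9*(9^2 - 1)) = 1 - 1152/720 = -0.600000.
Step 4: Under H0, t = rho * sqrt((n-2)/(1-rho^2)) = -1.9843 ~ t(7).
Step 5: Two-sided p-value from the t-distribution with 7 df = 0.087623.
Step 6: alpha = 0.05. fail to reject H0.

rho = -0.6000, p = 0.087623, fail to reject H0 at alpha = 0.05.


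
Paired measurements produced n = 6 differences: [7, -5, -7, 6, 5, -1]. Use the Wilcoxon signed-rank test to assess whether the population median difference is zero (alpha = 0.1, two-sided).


Step 1: Drop any zero differences (none here) and take |d_i|.
|d| = [7, 5, 7, 6, 5, 1]
Step 2: Midrank |d_i| (ties get averaged ranks).
ranks: |7|->5.5, |5|->2.5, |7|->5.5, |6|->4, |5|->2.5, |1|->1
Step 3: Attach original signs; sum ranks with positive sign and with negative sign.
W+ = 5.5 + 4 + 2.5 = 12
W- = 2.5 + 5.5 + 1 = 9
(Check: W+ + W- = 21 should equal n(n+1)/2 = 21.)
Step 4: Test statistic W = min(W+, W-) = 9.
Step 5: Ties in |d|, so use the tie-corrected normal approximation.
        E[W] = n(n+1)/4 = 6*7/4 = 10.5.
        Tie groups: |d|=5 (t=2), |d|=7 (t=2); sum(t^3 - t) = 12.
        Var[W] = n(n+1)(2n+1)/24 - sum(t^3-t)/48 = 546/24 - 12/48 = 22.5.
        z = (W - E[W]) / sqrt(Var[W]) = (9 - 10.5) / 4.7434 = -0.3162.
        Two-sided p = 2*Phi(z) = 0.751830.
Step 6: alpha = 0.1. fail to reject H0.

W+ = 12, W- = 9, W = min = 9, p = 0.751830, fail to reject H0.


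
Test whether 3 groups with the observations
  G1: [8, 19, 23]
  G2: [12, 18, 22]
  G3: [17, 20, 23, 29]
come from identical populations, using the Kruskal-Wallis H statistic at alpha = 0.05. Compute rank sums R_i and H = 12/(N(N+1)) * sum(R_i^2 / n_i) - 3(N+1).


Step 1: Combine all N = 10 observations and assign midranks.
sorted (value, group, rank): (8,G1,1), (12,G2,2), (17,G3,3), (18,G2,4), (19,G1,5), (20,G3,6), (22,G2,7), (23,G1,8.5), (23,G3,8.5), (29,G3,10)
Step 2: Sum ranks within each group.
R_1 = 14.5 (n_1 = 3)
R_2 = 13 (n_2 = 3)
R_3 = 27.5 (n_3 = 4)
Step 3: H = 12/(N(N+1)) * sum(R_i^2/n_i) - 3(N+1)
     = 12/(10*11) * (14.5^2/3 + 13^2/3 + 27.5^2/4) - 3*11
     = 0.109091 * 315.479 - 33
     = 1.415909.
Step 4: Ties present; correction factor C = 1 - 6/(10^3 - 10) = 0.993939. Corrected H = 1.415909 / 0.993939 = 1.424543.
Step 5: Under H0, H ~ chi^2(2); p-value = 0.490529.
Step 6: alpha = 0.05. fail to reject H0.

H = 1.4245, df = 2, p = 0.490529, fail to reject H0.


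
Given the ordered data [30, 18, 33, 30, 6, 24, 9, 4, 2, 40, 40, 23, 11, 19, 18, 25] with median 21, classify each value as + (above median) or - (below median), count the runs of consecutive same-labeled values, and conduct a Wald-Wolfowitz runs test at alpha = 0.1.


Step 1: Compute median = 21; label A = above, B = below.
Labels in order: ABAABABBBAAABBBA  (n_A = 8, n_B = 8)
Step 2: Count runs R = 9.
Step 3: Under H0 (random ordering), E[R] = 2*n_A*n_B/(n_A+n_B) + 1 = 2*8*8/16 + 1 = 9.0000.
        Var[R] = 2*n_A*n_B*(2*n_A*n_B - n_A - n_B) / ((n_A+n_B)^2 * (n_A+n_B-1)) = 14336/3840 = 3.7333.
        SD[R] = 1.9322.
Step 4: R = E[R], so z = 0 with no continuity correction.
Step 5: Two-sided p-value via normal approximation = 2*(1 - Phi(|z|)) = 1.000000.
Step 6: alpha = 0.1. fail to reject H0.

R = 9, z = 0.0000, p = 1.000000, fail to reject H0.


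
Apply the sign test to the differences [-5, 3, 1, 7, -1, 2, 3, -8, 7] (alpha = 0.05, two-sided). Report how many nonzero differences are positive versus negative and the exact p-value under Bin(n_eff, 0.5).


Step 1: Discard zero differences. Original n = 9; n_eff = number of nonzero differences = 9.
Nonzero differences (with sign): -5, +3, +1, +7, -1, +2, +3, -8, +7
Step 2: Count signs: positive = 6, negative = 3.
Step 3: Under H0: P(positive) = 0.5, so the number of positives S ~ Bin(9, 0.5).
Step 4: Two-sided exact p-value = sum of Bin(9,0.5) probabilities at or below the observed probability = 0.507812.
Step 5: alpha = 0.05. fail to reject H0.

n_eff = 9, pos = 6, neg = 3, p = 0.507812, fail to reject H0.


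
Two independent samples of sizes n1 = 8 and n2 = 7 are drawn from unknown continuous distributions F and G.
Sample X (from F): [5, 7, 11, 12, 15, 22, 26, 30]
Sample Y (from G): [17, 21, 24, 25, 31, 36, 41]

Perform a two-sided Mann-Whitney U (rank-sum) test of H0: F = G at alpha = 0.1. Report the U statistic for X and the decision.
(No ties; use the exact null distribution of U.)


Step 1: Combine and sort all 15 observations; assign midranks.
sorted (value, group): (5,X), (7,X), (11,X), (12,X), (15,X), (17,Y), (21,Y), (22,X), (24,Y), (25,Y), (26,X), (30,X), (31,Y), (36,Y), (41,Y)
ranks: 5->1, 7->2, 11->3, 12->4, 15->5, 17->6, 21->7, 22->8, 24->9, 25->10, 26->11, 30->12, 31->13, 36->14, 41->15
Step 2: Rank sum for X: R1 = 1 + 2 + 3 + 4 + 5 + 8 + 11 + 12 = 46.
Step 3: U_X = R1 - n1(n1+1)/2 = 46 - 8*9/2 = 46 - 36 = 10.
       U_Y = n1*n2 - U_X = 56 - 10 = 46.
Step 4: No ties, so the exact null distribution of U (based on enumerating the C(15,8) = 6435 equally likely rank assignments) gives the two-sided p-value.
Step 5: p-value = 0.040093; compare to alpha = 0.1. reject H0.

U_X = 10, p = 0.040093, reject H0 at alpha = 0.1.


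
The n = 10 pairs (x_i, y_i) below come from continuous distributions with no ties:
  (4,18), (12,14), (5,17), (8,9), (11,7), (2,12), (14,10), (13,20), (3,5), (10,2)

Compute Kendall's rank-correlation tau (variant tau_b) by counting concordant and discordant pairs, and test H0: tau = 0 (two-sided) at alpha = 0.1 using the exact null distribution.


Step 1: Enumerate the 45 unordered pairs (i,j) with i<j and classify each by sign(x_j-x_i) * sign(y_j-y_i).
  (1,2):dx=+8,dy=-4->D; (1,3):dx=+1,dy=-1->D; (1,4):dx=+4,dy=-9->D; (1,5):dx=+7,dy=-11->D
  (1,6):dx=-2,dy=-6->C; (1,7):dx=+10,dy=-8->D; (1,8):dx=+9,dy=+2->C; (1,9):dx=-1,dy=-13->C
  (1,10):dx=+6,dy=-16->D; (2,3):dx=-7,dy=+3->D; (2,4):dx=-4,dy=-5->C; (2,5):dx=-1,dy=-7->C
  (2,6):dx=-10,dy=-2->C; (2,7):dx=+2,dy=-4->D; (2,8):dx=+1,dy=+6->C; (2,9):dx=-9,dy=-9->C
  (2,10):dx=-2,dy=-12->C; (3,4):dx=+3,dy=-8->D; (3,5):dx=+6,dy=-10->D; (3,6):dx=-3,dy=-5->C
  (3,7):dx=+9,dy=-7->D; (3,8):dx=+8,dy=+3->C; (3,9):dx=-2,dy=-12->C; (3,10):dx=+5,dy=-15->D
  (4,5):dx=+3,dy=-2->D; (4,6):dx=-6,dy=+3->D; (4,7):dx=+6,dy=+1->C; (4,8):dx=+5,dy=+11->C
  (4,9):dx=-5,dy=-4->C; (4,10):dx=+2,dy=-7->D; (5,6):dx=-9,dy=+5->D; (5,7):dx=+3,dy=+3->C
  (5,8):dx=+2,dy=+13->C; (5,9):dx=-8,dy=-2->C; (5,10):dx=-1,dy=-5->C; (6,7):dx=+12,dy=-2->D
  (6,8):dx=+11,dy=+8->C; (6,9):dx=+1,dy=-7->D; (6,10):dx=+8,dy=-10->D; (7,8):dx=-1,dy=+10->D
  (7,9):dx=-11,dy=-5->C; (7,10):dx=-4,dy=-8->C; (8,9):dx=-10,dy=-15->C; (8,10):dx=-3,dy=-18->C
  (9,10):dx=+7,dy=-3->D
Step 2: C = 24, D = 21, total pairs = 45.
Step 3: tau = (C - D)/(n(n-1)/2) = (24 - 21)/45 = 0.066667.
Step 4: Exact two-sided p-value (enumerate n! = 3628800 permutations of y under H0): p = 0.861801.
Step 5: alpha = 0.1. fail to reject H0.

tau_b = 0.0667 (C=24, D=21), p = 0.861801, fail to reject H0.


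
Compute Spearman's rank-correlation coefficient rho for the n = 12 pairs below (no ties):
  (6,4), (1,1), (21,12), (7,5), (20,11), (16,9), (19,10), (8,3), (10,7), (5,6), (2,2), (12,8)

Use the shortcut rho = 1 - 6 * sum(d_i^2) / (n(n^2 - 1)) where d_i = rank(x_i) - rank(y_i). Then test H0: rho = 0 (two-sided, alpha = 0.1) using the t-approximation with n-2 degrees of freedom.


Step 1: Rank x and y separately (midranks; no ties here).
rank(x): 6->4, 1->1, 21->12, 7->5, 20->11, 16->9, 19->10, 8->6, 10->7, 5->3, 2->2, 12->8
rank(y): 4->4, 1->1, 12->12, 5->5, 11->11, 9->9, 10->10, 3->3, 7->7, 6->6, 2->2, 8->8
Step 2: d_i = R_x(i) - R_y(i); compute d_i^2.
  (4-4)^2=0, (1-1)^2=0, (12-12)^2=0, (5-5)^2=0, (11-11)^2=0, (9-9)^2=0, (10-10)^2=0, (6-3)^2=9, (7-7)^2=0, (3-6)^2=9, (2-2)^2=0, (8-8)^2=0
sum(d^2) = 18.
Step 3: rho = 1 - 6*18 / (12*(12^2 - 1)) = 1 - 108/1716 = 0.937063.
Step 4: Under H0, t = rho * sqrt((n-2)/(1-rho^2)) = 8.4868 ~ t(10).
Step 5: Two-sided p-value from the t-distribution with 10 df = 0.000007.
Step 6: alpha = 0.1. reject H0.

rho = 0.9371, p = 0.000007, reject H0 at alpha = 0.1.


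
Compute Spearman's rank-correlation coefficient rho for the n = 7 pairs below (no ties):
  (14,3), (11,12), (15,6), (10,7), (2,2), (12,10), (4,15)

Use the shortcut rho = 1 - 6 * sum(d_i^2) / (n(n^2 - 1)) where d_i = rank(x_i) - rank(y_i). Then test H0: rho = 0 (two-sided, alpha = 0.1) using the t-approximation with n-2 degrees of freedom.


Step 1: Rank x and y separately (midranks; no ties here).
rank(x): 14->6, 11->4, 15->7, 10->3, 2->1, 12->5, 4->2
rank(y): 3->2, 12->6, 6->3, 7->4, 2->1, 10->5, 15->7
Step 2: d_i = R_x(i) - R_y(i); compute d_i^2.
  (6-2)^2=16, (4-6)^2=4, (7-3)^2=16, (3-4)^2=1, (1-1)^2=0, (5-5)^2=0, (2-7)^2=25
sum(d^2) = 62.
Step 3: rho = 1 - 6*62 / (7*(7^2 - 1)) = 1 - 372/336 = -0.107143.
Step 4: Under H0, t = rho * sqrt((n-2)/(1-rho^2)) = -0.2410 ~ t(5).
Step 5: Two-sided p-value from the t-distribution with 5 df = 0.819151.
Step 6: alpha = 0.1. fail to reject H0.

rho = -0.1071, p = 0.819151, fail to reject H0 at alpha = 0.1.


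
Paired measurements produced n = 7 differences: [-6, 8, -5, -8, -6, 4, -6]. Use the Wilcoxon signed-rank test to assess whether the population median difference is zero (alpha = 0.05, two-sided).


Step 1: Drop any zero differences (none here) and take |d_i|.
|d| = [6, 8, 5, 8, 6, 4, 6]
Step 2: Midrank |d_i| (ties get averaged ranks).
ranks: |6|->4, |8|->6.5, |5|->2, |8|->6.5, |6|->4, |4|->1, |6|->4
Step 3: Attach original signs; sum ranks with positive sign and with negative sign.
W+ = 6.5 + 1 = 7.5
W- = 4 + 2 + 6.5 + 4 + 4 = 20.5
(Check: W+ + W- = 28 should equal n(n+1)/2 = 28.)
Step 4: Test statistic W = min(W+, W-) = 7.5.
Step 5: Ties in |d|, so use the tie-corrected normal approximation.
        E[W] = n(n+1)/4 = 7*8/4 = 14.
        Tie groups: |d|=6 (t=3), |d|=8 (t=2); sum(t^3 - t) = 30.
        Var[W] = n(n+1)(2n+1)/24 - sum(t^3-t)/48 = 840/24 - 30/48 = 34.375.
        z = (W - E[W]) / sqrt(Var[W]) = (7.5 - 14) / 5.8630 = -1.1086.
        Two-sided p = 2*Phi(z) = 0.267584.
Step 6: alpha = 0.05. fail to reject H0.

W+ = 7.5, W- = 20.5, W = min = 7.5, p = 0.267584, fail to reject H0.


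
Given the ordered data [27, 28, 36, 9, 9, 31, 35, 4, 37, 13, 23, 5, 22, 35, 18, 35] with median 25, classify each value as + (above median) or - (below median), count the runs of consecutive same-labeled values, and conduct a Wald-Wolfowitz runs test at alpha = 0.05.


Step 1: Compute median = 25; label A = above, B = below.
Labels in order: AAABBAABABBBBABA  (n_A = 8, n_B = 8)
Step 2: Count runs R = 9.
Step 3: Under H0 (random ordering), E[R] = 2*n_A*n_B/(n_A+n_B) + 1 = 2*8*8/16 + 1 = 9.0000.
        Var[R] = 2*n_A*n_B*(2*n_A*n_B - n_A - n_B) / ((n_A+n_B)^2 * (n_A+n_B-1)) = 14336/3840 = 3.7333.
        SD[R] = 1.9322.
Step 4: R = E[R], so z = 0 with no continuity correction.
Step 5: Two-sided p-value via normal approximation = 2*(1 - Phi(|z|)) = 1.000000.
Step 6: alpha = 0.05. fail to reject H0.

R = 9, z = 0.0000, p = 1.000000, fail to reject H0.


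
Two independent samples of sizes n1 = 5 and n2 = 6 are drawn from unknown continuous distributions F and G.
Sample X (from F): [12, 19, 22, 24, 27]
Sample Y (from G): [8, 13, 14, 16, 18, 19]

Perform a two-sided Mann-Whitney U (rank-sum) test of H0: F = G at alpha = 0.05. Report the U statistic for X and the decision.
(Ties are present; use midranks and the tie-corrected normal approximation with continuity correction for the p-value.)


Step 1: Combine and sort all 11 observations; assign midranks.
sorted (value, group): (8,Y), (12,X), (13,Y), (14,Y), (16,Y), (18,Y), (19,X), (19,Y), (22,X), (24,X), (27,X)
ranks: 8->1, 12->2, 13->3, 14->4, 16->5, 18->6, 19->7.5, 19->7.5, 22->9, 24->10, 27->11
Step 2: Rank sum for X: R1 = 2 + 7.5 + 9 + 10 + 11 = 39.5.
Step 3: U_X = R1 - n1(n1+1)/2 = 39.5 - 5*6/2 = 39.5 - 15 = 24.5.
       U_Y = n1*n2 - U_X = 30 - 24.5 = 5.5.
Step 4: Ties are present, so use the tie-corrected normal approximation (with continuity correction) for the p-value.
Step 5: p-value = 0.099576; compare to alpha = 0.05. fail to reject H0.

U_X = 24.5, p = 0.099576, fail to reject H0 at alpha = 0.05.


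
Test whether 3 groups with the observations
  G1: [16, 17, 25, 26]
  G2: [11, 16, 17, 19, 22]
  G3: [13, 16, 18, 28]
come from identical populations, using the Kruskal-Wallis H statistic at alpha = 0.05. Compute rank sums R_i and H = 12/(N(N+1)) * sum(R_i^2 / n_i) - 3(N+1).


Step 1: Combine all N = 13 observations and assign midranks.
sorted (value, group, rank): (11,G2,1), (13,G3,2), (16,G1,4), (16,G2,4), (16,G3,4), (17,G1,6.5), (17,G2,6.5), (18,G3,8), (19,G2,9), (22,G2,10), (25,G1,11), (26,G1,12), (28,G3,13)
Step 2: Sum ranks within each group.
R_1 = 33.5 (n_1 = 4)
R_2 = 30.5 (n_2 = 5)
R_3 = 27 (n_3 = 4)
Step 3: H = 12/(N(N+1)) * sum(R_i^2/n_i) - 3(N+1)
     = 12/(13*14) * (33.5^2/4 + 30.5^2/5 + 27^2/4) - 3*14
     = 0.065934 * 648.862 - 42
     = 0.782143.
Step 4: Ties present; correction factor C = 1 - 30/(13^3 - 13) = 0.986264. Corrected H = 0.782143 / 0.986264 = 0.793036.
Step 5: Under H0, H ~ chi^2(2); p-value = 0.672658.
Step 6: alpha = 0.05. fail to reject H0.

H = 0.7930, df = 2, p = 0.672658, fail to reject H0.


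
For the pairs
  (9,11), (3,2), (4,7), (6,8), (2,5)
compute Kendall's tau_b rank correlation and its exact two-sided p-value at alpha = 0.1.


Step 1: Enumerate the 10 unordered pairs (i,j) with i<j and classify each by sign(x_j-x_i) * sign(y_j-y_i).
  (1,2):dx=-6,dy=-9->C; (1,3):dx=-5,dy=-4->C; (1,4):dx=-3,dy=-3->C; (1,5):dx=-7,dy=-6->C
  (2,3):dx=+1,dy=+5->C; (2,4):dx=+3,dy=+6->C; (2,5):dx=-1,dy=+3->D; (3,4):dx=+2,dy=+1->C
  (3,5):dx=-2,dy=-2->C; (4,5):dx=-4,dy=-3->C
Step 2: C = 9, D = 1, total pairs = 10.
Step 3: tau = (C - D)/(n(n-1)/2) = (9 - 1)/10 = 0.800000.
Step 4: Exact two-sided p-value (enumerate n! = 120 permutations of y under H0): p = 0.083333.
Step 5: alpha = 0.1. reject H0.

tau_b = 0.8000 (C=9, D=1), p = 0.083333, reject H0.


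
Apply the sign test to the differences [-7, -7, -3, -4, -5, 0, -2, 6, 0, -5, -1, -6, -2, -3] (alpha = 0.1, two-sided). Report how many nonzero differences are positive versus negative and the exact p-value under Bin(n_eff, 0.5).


Step 1: Discard zero differences. Original n = 14; n_eff = number of nonzero differences = 12.
Nonzero differences (with sign): -7, -7, -3, -4, -5, -2, +6, -5, -1, -6, -2, -3
Step 2: Count signs: positive = 1, negative = 11.
Step 3: Under H0: P(positive) = 0.5, so the number of positives S ~ Bin(12, 0.5).
Step 4: Two-sided exact p-value = sum of Bin(12,0.5) probabilities at or below the observed probability = 0.006348.
Step 5: alpha = 0.1. reject H0.

n_eff = 12, pos = 1, neg = 11, p = 0.006348, reject H0.


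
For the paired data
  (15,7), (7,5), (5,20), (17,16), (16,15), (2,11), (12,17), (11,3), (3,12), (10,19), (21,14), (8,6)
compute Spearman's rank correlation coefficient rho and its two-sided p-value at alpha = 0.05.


Step 1: Rank x and y separately (midranks; no ties here).
rank(x): 15->9, 7->4, 5->3, 17->11, 16->10, 2->1, 12->8, 11->7, 3->2, 10->6, 21->12, 8->5
rank(y): 7->4, 5->2, 20->12, 16->9, 15->8, 11->5, 17->10, 3->1, 12->6, 19->11, 14->7, 6->3
Step 2: d_i = R_x(i) - R_y(i); compute d_i^2.
  (9-4)^2=25, (4-2)^2=4, (3-12)^2=81, (11-9)^2=4, (10-8)^2=4, (1-5)^2=16, (8-10)^2=4, (7-1)^2=36, (2-6)^2=16, (6-11)^2=25, (12-7)^2=25, (5-3)^2=4
sum(d^2) = 244.
Step 3: rho = 1 - 6*244 / (12*(12^2 - 1)) = 1 - 1464/1716 = 0.146853.
Step 4: Under H0, t = rho * sqrt((n-2)/(1-rho^2)) = 0.4695 ~ t(10).
Step 5: Two-sided p-value from the t-distribution with 10 df = 0.648796.
Step 6: alpha = 0.05. fail to reject H0.

rho = 0.1469, p = 0.648796, fail to reject H0 at alpha = 0.05.


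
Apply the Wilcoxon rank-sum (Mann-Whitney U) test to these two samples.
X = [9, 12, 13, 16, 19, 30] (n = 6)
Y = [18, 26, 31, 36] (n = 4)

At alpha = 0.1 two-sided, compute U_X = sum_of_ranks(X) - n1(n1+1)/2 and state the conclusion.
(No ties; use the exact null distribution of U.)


Step 1: Combine and sort all 10 observations; assign midranks.
sorted (value, group): (9,X), (12,X), (13,X), (16,X), (18,Y), (19,X), (26,Y), (30,X), (31,Y), (36,Y)
ranks: 9->1, 12->2, 13->3, 16->4, 18->5, 19->6, 26->7, 30->8, 31->9, 36->10
Step 2: Rank sum for X: R1 = 1 + 2 + 3 + 4 + 6 + 8 = 24.
Step 3: U_X = R1 - n1(n1+1)/2 = 24 - 6*7/2 = 24 - 21 = 3.
       U_Y = n1*n2 - U_X = 24 - 3 = 21.
Step 4: No ties, so the exact null distribution of U (based on enumerating the C(10,6) = 210 equally likely rank assignments) gives the two-sided p-value.
Step 5: p-value = 0.066667; compare to alpha = 0.1. reject H0.

U_X = 3, p = 0.066667, reject H0 at alpha = 0.1.


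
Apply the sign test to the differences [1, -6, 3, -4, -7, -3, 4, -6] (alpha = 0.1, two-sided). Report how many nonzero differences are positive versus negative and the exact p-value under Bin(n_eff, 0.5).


Step 1: Discard zero differences. Original n = 8; n_eff = number of nonzero differences = 8.
Nonzero differences (with sign): +1, -6, +3, -4, -7, -3, +4, -6
Step 2: Count signs: positive = 3, negative = 5.
Step 3: Under H0: P(positive) = 0.5, so the number of positives S ~ Bin(8, 0.5).
Step 4: Two-sided exact p-value = sum of Bin(8,0.5) probabilities at or below the observed probability = 0.726562.
Step 5: alpha = 0.1. fail to reject H0.

n_eff = 8, pos = 3, neg = 5, p = 0.726562, fail to reject H0.


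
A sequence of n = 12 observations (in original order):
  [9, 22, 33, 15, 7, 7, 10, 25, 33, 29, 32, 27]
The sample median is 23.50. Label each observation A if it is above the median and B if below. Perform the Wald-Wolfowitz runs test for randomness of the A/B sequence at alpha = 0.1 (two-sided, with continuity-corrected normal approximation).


Step 1: Compute median = 23.50; label A = above, B = below.
Labels in order: BBABBBBAAAAA  (n_A = 6, n_B = 6)
Step 2: Count runs R = 4.
Step 3: Under H0 (random ordering), E[R] = 2*n_A*n_B/(n_A+n_B) + 1 = 2*6*6/12 + 1 = 7.0000.
        Var[R] = 2*n_A*n_B*(2*n_A*n_B - n_A - n_B) / ((n_A+n_B)^2 * (n_A+n_B-1)) = 4320/1584 = 2.7273.
        SD[R] = 1.6514.
Step 4: Continuity-corrected z = (R + 0.5 - E[R]) / SD[R] = (4 + 0.5 - 7.0000) / 1.6514 = -1.5138.
Step 5: Two-sided p-value via normal approximation = 2*(1 - Phi(|z|)) = 0.130070.
Step 6: alpha = 0.1. fail to reject H0.

R = 4, z = -1.5138, p = 0.130070, fail to reject H0.


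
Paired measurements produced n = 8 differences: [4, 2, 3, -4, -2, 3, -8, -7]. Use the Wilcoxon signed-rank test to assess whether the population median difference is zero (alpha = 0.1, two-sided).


Step 1: Drop any zero differences (none here) and take |d_i|.
|d| = [4, 2, 3, 4, 2, 3, 8, 7]
Step 2: Midrank |d_i| (ties get averaged ranks).
ranks: |4|->5.5, |2|->1.5, |3|->3.5, |4|->5.5, |2|->1.5, |3|->3.5, |8|->8, |7|->7
Step 3: Attach original signs; sum ranks with positive sign and with negative sign.
W+ = 5.5 + 1.5 + 3.5 + 3.5 = 14
W- = 5.5 + 1.5 + 8 + 7 = 22
(Check: W+ + W- = 36 should equal n(n+1)/2 = 36.)
Step 4: Test statistic W = min(W+, W-) = 14.
Step 5: Ties in |d|, so use the tie-corrected normal approximation.
        E[W] = n(n+1)/4 = 8*9/4 = 18.
        Tie groups: |d|=2 (t=2), |d|=3 (t=2), |d|=4 (t=2); sum(t^3 - t) = 18.
        Var[W] = n(n+1)(2n+1)/24 - sum(t^3-t)/48 = 1224/24 - 18/48 = 50.625.
        z = (W - E[W]) / sqrt(Var[W]) = (14 - 18) / 7.1151 = -0.5622.
        Two-sided p = 2*Phi(z) = 0.573992.
Step 6: alpha = 0.1. fail to reject H0.

W+ = 14, W- = 22, W = min = 14, p = 0.573992, fail to reject H0.
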